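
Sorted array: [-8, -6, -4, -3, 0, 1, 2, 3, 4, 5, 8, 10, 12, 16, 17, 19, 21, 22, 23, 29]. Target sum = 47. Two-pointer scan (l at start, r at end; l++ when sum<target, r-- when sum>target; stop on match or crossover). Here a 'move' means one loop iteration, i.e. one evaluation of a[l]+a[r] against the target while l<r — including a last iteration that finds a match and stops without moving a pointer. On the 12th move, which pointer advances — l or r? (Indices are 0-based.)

l

l=0 r=19: -8+29=21 <47, l++
l=1 r=19: -6+29=23 <47, l++
l=2 r=19: -4+29=25 <47, l++
l=3 r=19: -3+29=26 <47, l++
l=4 r=19: 0+29=29 <47, l++
l=5 r=19: 1+29=30 <47, l++
l=6 r=19: 2+29=31 <47, l++
l=7 r=19: 3+29=32 <47, l++
l=8 r=19: 4+29=33 <47, l++
l=9 r=19: 5+29=34 <47, l++
l=10 r=19: 8+29=37 <47, l++
l=11 r=19: 10+29=39 <47, l++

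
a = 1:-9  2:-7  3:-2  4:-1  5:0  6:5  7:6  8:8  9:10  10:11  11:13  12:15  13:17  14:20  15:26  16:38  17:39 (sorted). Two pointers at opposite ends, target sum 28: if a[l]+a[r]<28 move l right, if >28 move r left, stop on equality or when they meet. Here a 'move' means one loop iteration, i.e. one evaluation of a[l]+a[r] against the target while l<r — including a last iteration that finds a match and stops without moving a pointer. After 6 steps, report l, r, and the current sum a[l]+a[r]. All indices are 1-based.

l=5, r=15, sum=26

[1,17] -9+39=30 >28 → r--
[1,16] -9+38=29 >28 → r--
[1,15] -9+26=17 <28 → l++
[2,15] -7+26=19 <28 → l++
[3,15] -2+26=24 <28 → l++
[4,15] -1+26=25 <28 → l++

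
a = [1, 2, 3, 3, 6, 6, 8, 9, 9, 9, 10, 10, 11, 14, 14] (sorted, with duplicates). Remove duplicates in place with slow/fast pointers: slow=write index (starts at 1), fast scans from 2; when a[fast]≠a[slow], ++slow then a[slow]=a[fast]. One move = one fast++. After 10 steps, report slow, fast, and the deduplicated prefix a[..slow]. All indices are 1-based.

(s=1,f=2) a[fast]=2≠a[slow]=1 write a[2]=2 → slow++,fast++
(s=2,f=3) a[fast]=3≠a[slow]=2 write a[3]=3 → slow++,fast++
(s=3,f=4) a[fast]=3=a[slow] dup → fast++
(s=3,f=5) a[fast]=6≠a[slow]=3 write a[4]=6 → slow++,fast++
(s=4,f=6) a[fast]=6=a[slow] dup → fast++
(s=4,f=7) a[fast]=8≠a[slow]=6 write a[5]=8 → slow++,fast++
(s=5,f=8) a[fast]=9≠a[slow]=8 write a[6]=9 → slow++,fast++
(s=6,f=9) a[fast]=9=a[slow] dup → fast++
(s=6,f=10) a[fast]=9=a[slow] dup → fast++
(s=6,f=11) a[fast]=10≠a[slow]=9 write a[7]=10 → slow++,fast++

slow=7, fast=12, prefix=[1, 2, 3, 6, 8, 9, 10]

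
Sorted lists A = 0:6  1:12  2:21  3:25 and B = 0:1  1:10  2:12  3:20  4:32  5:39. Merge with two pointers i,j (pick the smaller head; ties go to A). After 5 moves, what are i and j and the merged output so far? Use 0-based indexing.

i=2, j=3, merged so far=[1, 6, 10, 12, 12]

i=0 j=0: A[i]=6>B[j]=1 take 1, j++
i=0 j=1: A[i]=6<=B[j]=10 take 6, i++
i=1 j=1: A[i]=12>B[j]=10 take 10, j++
i=1 j=2: A[i]=12<=B[j]=12 take 12, i++
i=2 j=2: A[i]=21>B[j]=12 take 12, j++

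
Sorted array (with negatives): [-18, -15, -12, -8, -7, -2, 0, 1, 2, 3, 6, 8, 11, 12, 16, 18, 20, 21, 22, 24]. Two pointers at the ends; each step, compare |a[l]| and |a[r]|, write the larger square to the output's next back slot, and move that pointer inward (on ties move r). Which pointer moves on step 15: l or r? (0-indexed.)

r

l=0 r=19: |-18|<=|24| out[19]=576, r--
l=0 r=18: |-18|<=|22| out[18]=484, r--
l=0 r=17: |-18|<=|21| out[17]=441, r--
l=0 r=16: |-18|<=|20| out[16]=400, r--
l=0 r=15: |-18|<=|18| out[15]=324, r--
l=0 r=14: |-18|>|16| out[14]=324, l++
l=1 r=14: |-15|<=|16| out[13]=256, r--
l=1 r=13: |-15|>|12| out[12]=225, l++
l=2 r=13: |-12|<=|12| out[11]=144, r--
l=2 r=12: |-12|>|11| out[10]=144, l++
l=3 r=12: |-8|<=|11| out[9]=121, r--
l=3 r=11: |-8|<=|8| out[8]=64, r--
l=3 r=10: |-8|>|6| out[7]=64, l++
l=4 r=10: |-7|>|6| out[6]=49, l++
l=5 r=10: |-2|<=|6| out[5]=36, r--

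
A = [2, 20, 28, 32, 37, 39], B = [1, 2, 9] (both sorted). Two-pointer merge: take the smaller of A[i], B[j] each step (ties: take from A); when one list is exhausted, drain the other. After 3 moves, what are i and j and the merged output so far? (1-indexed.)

i=2, j=3, merged so far=[1, 2, 2]

i=1 j=1: A[i]=2>B[j]=1 take 1, j++
i=1 j=2: A[i]=2<=B[j]=2 take 2, i++
i=2 j=2: A[i]=20>B[j]=2 take 2, j++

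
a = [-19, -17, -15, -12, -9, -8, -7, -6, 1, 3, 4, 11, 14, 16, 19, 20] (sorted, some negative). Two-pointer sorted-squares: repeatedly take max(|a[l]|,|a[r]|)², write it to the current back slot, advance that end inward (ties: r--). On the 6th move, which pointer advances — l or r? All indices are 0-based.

l

l=0 r=15: |-19|<=|20| out[15]=400, r--
l=0 r=14: |-19|<=|19| out[14]=361, r--
l=0 r=13: |-19|>|16| out[13]=361, l++
l=1 r=13: |-17|>|16| out[12]=289, l++
l=2 r=13: |-15|<=|16| out[11]=256, r--
l=2 r=12: |-15|>|14| out[10]=225, l++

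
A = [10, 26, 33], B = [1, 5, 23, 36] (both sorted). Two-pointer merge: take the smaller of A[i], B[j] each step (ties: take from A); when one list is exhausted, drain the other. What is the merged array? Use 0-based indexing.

[1, 5, 10, 23, 26, 33, 36]

[i=0,j=0] A[i]=10>B[j]=1 take 1 → j++
[i=0,j=1] A[i]=10>B[j]=5 take 5 → j++
[i=0,j=2] A[i]=10<=B[j]=23 take 10 → i++
[i=1,j=2] A[i]=26>B[j]=23 take 23 → j++
[i=1,j=3] A[i]=26<=B[j]=36 take 26 → i++
[i=2,j=3] A[i]=33<=B[j]=36 take 33 → i++
[i=3,j=3] A done, take B[j]=36 → j++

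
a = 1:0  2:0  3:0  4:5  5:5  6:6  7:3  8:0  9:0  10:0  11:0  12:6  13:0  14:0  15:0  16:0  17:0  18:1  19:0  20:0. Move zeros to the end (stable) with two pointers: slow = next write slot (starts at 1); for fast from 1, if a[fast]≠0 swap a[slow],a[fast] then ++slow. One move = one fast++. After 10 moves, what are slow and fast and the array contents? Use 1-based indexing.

slow=5, fast=11, a=[5, 5, 6, 3, 0, 0, 0, 0, 0, 0, 0, 6, 0, 0, 0, 0, 0, 1, 0, 0]

slow=1 fast=1: a[fast]=0, fast++
slow=1 fast=2: a[fast]=0, fast++
slow=1 fast=3: a[fast]=0, fast++
slow=1 fast=4: a[fast]=5≠0 swap→a[1]=5, slow++,fast++
slow=2 fast=5: a[fast]=5≠0 swap→a[2]=5, slow++,fast++
slow=3 fast=6: a[fast]=6≠0 swap→a[3]=6, slow++,fast++
slow=4 fast=7: a[fast]=3≠0 swap→a[4]=3, slow++,fast++
slow=5 fast=8: a[fast]=0, fast++
slow=5 fast=9: a[fast]=0, fast++
slow=5 fast=10: a[fast]=0, fast++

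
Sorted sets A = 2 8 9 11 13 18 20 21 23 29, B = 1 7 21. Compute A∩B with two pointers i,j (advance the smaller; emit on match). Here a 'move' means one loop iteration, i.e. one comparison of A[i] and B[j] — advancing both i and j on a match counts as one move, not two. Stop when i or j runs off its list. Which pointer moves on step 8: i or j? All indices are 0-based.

i

i=0 j=0: 2>1, j++
i=0 j=1: 2<7, i++
i=1 j=1: 8>7, j++
i=1 j=2: 8<21, i++
i=2 j=2: 9<21, i++
i=3 j=2: 11<21, i++
i=4 j=2: 13<21, i++
i=5 j=2: 18<21, i++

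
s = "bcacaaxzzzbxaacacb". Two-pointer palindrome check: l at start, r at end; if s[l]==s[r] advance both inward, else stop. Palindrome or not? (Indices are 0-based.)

not a palindrome (mismatch at 7,10)

l=0 r=17: 'b'=='b', l++,r--
l=1 r=16: 'c'=='c', l++,r--
l=2 r=15: 'a'=='a', l++,r--
l=3 r=14: 'c'=='c', l++,r--
l=4 r=13: 'a'=='a', l++,r--
l=5 r=12: 'a'=='a', l++,r--
l=6 r=11: 'x'=='x', l++,r--
l=7 r=10: 'z'!='b', stop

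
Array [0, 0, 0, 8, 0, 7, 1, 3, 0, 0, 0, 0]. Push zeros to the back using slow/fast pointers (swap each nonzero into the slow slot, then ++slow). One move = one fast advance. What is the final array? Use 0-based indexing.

[8, 7, 1, 3, 0, 0, 0, 0, 0, 0, 0, 0]

slow=0 fast=0: a[fast]=0, fast++
slow=0 fast=1: a[fast]=0, fast++
slow=0 fast=2: a[fast]=0, fast++
slow=0 fast=3: a[fast]=8≠0 swap→a[0]=8, slow++,fast++
slow=1 fast=4: a[fast]=0, fast++
slow=1 fast=5: a[fast]=7≠0 swap→a[1]=7, slow++,fast++
slow=2 fast=6: a[fast]=1≠0 swap→a[2]=1, slow++,fast++
slow=3 fast=7: a[fast]=3≠0 swap→a[3]=3, slow++,fast++
slow=4 fast=8: a[fast]=0, fast++
slow=4 fast=9: a[fast]=0, fast++
slow=4 fast=10: a[fast]=0, fast++
slow=4 fast=11: a[fast]=0, fast++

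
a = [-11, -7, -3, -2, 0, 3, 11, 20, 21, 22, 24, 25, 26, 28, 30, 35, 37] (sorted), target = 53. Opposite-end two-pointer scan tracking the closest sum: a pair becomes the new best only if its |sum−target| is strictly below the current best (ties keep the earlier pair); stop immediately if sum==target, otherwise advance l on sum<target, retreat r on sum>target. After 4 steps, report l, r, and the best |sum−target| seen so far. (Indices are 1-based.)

l=5, r=17, best |Δ|=18

[1,17] -11+37=26 d=27 * → l++
[2,17] -7+37=30 d=23 * → l++
[3,17] -3+37=34 d=19 * → l++
[4,17] -2+37=35 d=18 * → l++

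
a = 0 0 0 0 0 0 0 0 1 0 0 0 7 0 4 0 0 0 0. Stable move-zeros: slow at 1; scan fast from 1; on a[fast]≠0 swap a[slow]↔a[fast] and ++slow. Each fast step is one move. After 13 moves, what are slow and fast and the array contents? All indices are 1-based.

slow=3, fast=14, a=[1, 7, 0, 0, 0, 0, 0, 0, 0, 0, 0, 0, 0, 0, 4, 0, 0, 0, 0]

slow=1 fast=1: a[fast]=0, fast++
slow=1 fast=2: a[fast]=0, fast++
slow=1 fast=3: a[fast]=0, fast++
slow=1 fast=4: a[fast]=0, fast++
slow=1 fast=5: a[fast]=0, fast++
slow=1 fast=6: a[fast]=0, fast++
slow=1 fast=7: a[fast]=0, fast++
slow=1 fast=8: a[fast]=0, fast++
slow=1 fast=9: a[fast]=1≠0 swap→a[1]=1, slow++,fast++
slow=2 fast=10: a[fast]=0, fast++
slow=2 fast=11: a[fast]=0, fast++
slow=2 fast=12: a[fast]=0, fast++
slow=2 fast=13: a[fast]=7≠0 swap→a[2]=7, slow++,fast++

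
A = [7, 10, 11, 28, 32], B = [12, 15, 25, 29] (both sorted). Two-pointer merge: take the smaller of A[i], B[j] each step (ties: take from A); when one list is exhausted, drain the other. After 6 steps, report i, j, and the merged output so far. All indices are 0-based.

i=3, j=3, merged so far=[7, 10, 11, 12, 15, 25]

i=0 j=0: A[i]=7<=B[j]=12 take 7, i++
i=1 j=0: A[i]=10<=B[j]=12 take 10, i++
i=2 j=0: A[i]=11<=B[j]=12 take 11, i++
i=3 j=0: A[i]=28>B[j]=12 take 12, j++
i=3 j=1: A[i]=28>B[j]=15 take 15, j++
i=3 j=2: A[i]=28>B[j]=25 take 25, j++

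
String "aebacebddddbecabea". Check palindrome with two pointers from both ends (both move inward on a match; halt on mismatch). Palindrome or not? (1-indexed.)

palindrome

l=1 r=18: 'a'=='a', l++,r--
l=2 r=17: 'e'=='e', l++,r--
l=3 r=16: 'b'=='b', l++,r--
l=4 r=15: 'a'=='a', l++,r--
l=5 r=14: 'c'=='c', l++,r--
l=6 r=13: 'e'=='e', l++,r--
l=7 r=12: 'b'=='b', l++,r--
l=8 r=11: 'd'=='d', l++,r--
l=9 r=10: 'd'=='d', l++,r--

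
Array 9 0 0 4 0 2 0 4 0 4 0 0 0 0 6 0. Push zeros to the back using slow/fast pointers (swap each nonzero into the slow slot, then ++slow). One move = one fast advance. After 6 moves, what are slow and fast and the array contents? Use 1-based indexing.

slow=4, fast=7, a=[9, 4, 2, 0, 0, 0, 0, 4, 0, 4, 0, 0, 0, 0, 6, 0]

(s=1,f=1) a[fast]=9≠0 swap→a[1]=9 → slow++,fast++
(s=2,f=2) a[fast]=0 → fast++
(s=2,f=3) a[fast]=0 → fast++
(s=2,f=4) a[fast]=4≠0 swap→a[2]=4 → slow++,fast++
(s=3,f=5) a[fast]=0 → fast++
(s=3,f=6) a[fast]=2≠0 swap→a[3]=2 → slow++,fast++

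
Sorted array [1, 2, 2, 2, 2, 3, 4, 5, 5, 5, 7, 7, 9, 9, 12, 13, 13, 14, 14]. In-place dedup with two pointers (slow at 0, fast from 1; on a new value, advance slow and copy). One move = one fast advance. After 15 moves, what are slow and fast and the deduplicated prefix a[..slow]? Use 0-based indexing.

slow=8, fast=16, prefix=[1, 2, 3, 4, 5, 7, 9, 12, 13]

slow=0 fast=1: a[fast]=2≠a[slow]=1 write a[1]=2, slow++,fast++
slow=1 fast=2: a[fast]=2=a[slow] dup, fast++
slow=1 fast=3: a[fast]=2=a[slow] dup, fast++
slow=1 fast=4: a[fast]=2=a[slow] dup, fast++
slow=1 fast=5: a[fast]=3≠a[slow]=2 write a[2]=3, slow++,fast++
slow=2 fast=6: a[fast]=4≠a[slow]=3 write a[3]=4, slow++,fast++
slow=3 fast=7: a[fast]=5≠a[slow]=4 write a[4]=5, slow++,fast++
slow=4 fast=8: a[fast]=5=a[slow] dup, fast++
slow=4 fast=9: a[fast]=5=a[slow] dup, fast++
slow=4 fast=10: a[fast]=7≠a[slow]=5 write a[5]=7, slow++,fast++
slow=5 fast=11: a[fast]=7=a[slow] dup, fast++
slow=5 fast=12: a[fast]=9≠a[slow]=7 write a[6]=9, slow++,fast++
slow=6 fast=13: a[fast]=9=a[slow] dup, fast++
slow=6 fast=14: a[fast]=12≠a[slow]=9 write a[7]=12, slow++,fast++
slow=7 fast=15: a[fast]=13≠a[slow]=12 write a[8]=13, slow++,fast++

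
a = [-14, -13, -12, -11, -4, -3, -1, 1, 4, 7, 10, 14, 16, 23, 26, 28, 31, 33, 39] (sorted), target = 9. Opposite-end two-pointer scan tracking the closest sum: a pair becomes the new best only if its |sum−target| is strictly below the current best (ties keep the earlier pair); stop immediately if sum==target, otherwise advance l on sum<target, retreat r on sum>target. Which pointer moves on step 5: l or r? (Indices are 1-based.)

r

l=1 r=19: -14+39=25 d=16 *, r--
l=1 r=18: -14+33=19 d=10 *, r--
l=1 r=17: -14+31=17 d=8 *, r--
l=1 r=16: -14+28=14 d=5 *, r--
l=1 r=15: -14+26=12 d=3 *, r--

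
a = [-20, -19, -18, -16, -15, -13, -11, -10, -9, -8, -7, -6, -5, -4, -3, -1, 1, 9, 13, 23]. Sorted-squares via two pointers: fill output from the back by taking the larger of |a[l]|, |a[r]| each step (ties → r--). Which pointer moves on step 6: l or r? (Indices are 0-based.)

l

l=0 r=19: |-20|<=|23| out[19]=529, r--
l=0 r=18: |-20|>|13| out[18]=400, l++
l=1 r=18: |-19|>|13| out[17]=361, l++
l=2 r=18: |-18|>|13| out[16]=324, l++
l=3 r=18: |-16|>|13| out[15]=256, l++
l=4 r=18: |-15|>|13| out[14]=225, l++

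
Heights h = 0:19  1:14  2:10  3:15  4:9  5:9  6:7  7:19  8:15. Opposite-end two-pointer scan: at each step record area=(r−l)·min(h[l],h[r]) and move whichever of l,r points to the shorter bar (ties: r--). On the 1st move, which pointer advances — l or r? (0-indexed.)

[0,8] min(19,15)*8=120 best=120 * → r--

r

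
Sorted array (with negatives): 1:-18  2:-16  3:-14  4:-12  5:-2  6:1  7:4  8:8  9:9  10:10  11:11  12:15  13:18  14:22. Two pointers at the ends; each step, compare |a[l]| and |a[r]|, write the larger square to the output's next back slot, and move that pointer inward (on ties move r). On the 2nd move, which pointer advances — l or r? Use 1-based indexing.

[1,14] |-18|<=|22| out[14]=484 → r--
[1,13] |-18|<=|18| out[13]=324 → r--

r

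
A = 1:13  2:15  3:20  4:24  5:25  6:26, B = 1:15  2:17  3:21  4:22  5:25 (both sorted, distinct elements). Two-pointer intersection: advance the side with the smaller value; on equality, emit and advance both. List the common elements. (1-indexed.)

i=1 j=1: 13<15, i++
i=2 j=1: 15==15 emit, i++,j++
i=3 j=2: 20>17, j++
i=3 j=3: 20<21, i++
i=4 j=3: 24>21, j++
i=4 j=4: 24>22, j++
i=4 j=5: 24<25, i++
i=5 j=5: 25==25 emit, i++,j++

intersection = [15, 25]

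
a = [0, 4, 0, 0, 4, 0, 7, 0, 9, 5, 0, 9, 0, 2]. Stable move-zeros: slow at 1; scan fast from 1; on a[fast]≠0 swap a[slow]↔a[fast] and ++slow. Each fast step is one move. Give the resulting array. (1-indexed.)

[4, 4, 7, 9, 5, 9, 2, 0, 0, 0, 0, 0, 0, 0]

(s=1,f=1) a[fast]=0 → fast++
(s=1,f=2) a[fast]=4≠0 swap→a[1]=4 → slow++,fast++
(s=2,f=3) a[fast]=0 → fast++
(s=2,f=4) a[fast]=0 → fast++
(s=2,f=5) a[fast]=4≠0 swap→a[2]=4 → slow++,fast++
(s=3,f=6) a[fast]=0 → fast++
(s=3,f=7) a[fast]=7≠0 swap→a[3]=7 → slow++,fast++
(s=4,f=8) a[fast]=0 → fast++
(s=4,f=9) a[fast]=9≠0 swap→a[4]=9 → slow++,fast++
(s=5,f=10) a[fast]=5≠0 swap→a[5]=5 → slow++,fast++
(s=6,f=11) a[fast]=0 → fast++
(s=6,f=12) a[fast]=9≠0 swap→a[6]=9 → slow++,fast++
(s=7,f=13) a[fast]=0 → fast++
(s=7,f=14) a[fast]=2≠0 swap→a[7]=2 → slow++,fast++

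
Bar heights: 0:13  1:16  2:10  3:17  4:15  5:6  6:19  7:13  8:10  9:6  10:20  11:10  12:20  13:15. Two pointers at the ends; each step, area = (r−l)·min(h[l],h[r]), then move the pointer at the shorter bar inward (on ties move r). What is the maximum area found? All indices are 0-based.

max area = 180

l=0 r=13: min(13,15)*13=169 best=169 *, l++
l=1 r=13: min(16,15)*12=180 best=180 *, r--
l=1 r=12: min(16,20)*11=176 best=180, l++
l=2 r=12: min(10,20)*10=100 best=180, l++
l=3 r=12: min(17,20)*9=153 best=180, l++
l=4 r=12: min(15,20)*8=120 best=180, l++
l=5 r=12: min(6,20)*7=42 best=180, l++
l=6 r=12: min(19,20)*6=114 best=180, l++
l=7 r=12: min(13,20)*5=65 best=180, l++
l=8 r=12: min(10,20)*4=40 best=180, l++
l=9 r=12: min(6,20)*3=18 best=180, l++
l=10 r=12: min(20,20)*2=40 best=180, r--
l=10 r=11: min(20,10)*1=10 best=180, r--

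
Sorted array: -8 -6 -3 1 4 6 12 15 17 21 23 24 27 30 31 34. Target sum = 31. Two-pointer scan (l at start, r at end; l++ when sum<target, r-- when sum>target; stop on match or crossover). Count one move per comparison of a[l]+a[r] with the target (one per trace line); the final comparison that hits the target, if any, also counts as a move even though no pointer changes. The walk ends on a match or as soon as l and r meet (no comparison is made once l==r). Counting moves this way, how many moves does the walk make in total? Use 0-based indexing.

[0,15] -8+34=26 <31 → l++
[1,15] -6+34=28 <31 → l++
[2,15] -3+34=31 → found

3 moves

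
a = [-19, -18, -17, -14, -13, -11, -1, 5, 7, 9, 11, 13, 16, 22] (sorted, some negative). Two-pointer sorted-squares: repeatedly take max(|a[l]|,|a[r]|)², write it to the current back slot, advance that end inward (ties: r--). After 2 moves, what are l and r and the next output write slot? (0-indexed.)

l=0 r=13: |-19|<=|22| out[13]=484, r--
l=0 r=12: |-19|>|16| out[12]=361, l++

l=1, r=12, next write slot=11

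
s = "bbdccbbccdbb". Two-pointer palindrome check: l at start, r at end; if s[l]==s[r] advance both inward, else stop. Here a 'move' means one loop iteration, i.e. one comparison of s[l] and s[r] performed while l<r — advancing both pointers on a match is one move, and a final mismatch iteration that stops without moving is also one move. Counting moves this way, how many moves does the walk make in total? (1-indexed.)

6 moves

[1,12] 'b'=='b' → l++,r--
[2,11] 'b'=='b' → l++,r--
[3,10] 'd'=='d' → l++,r--
[4,9] 'c'=='c' → l++,r--
[5,8] 'c'=='c' → l++,r--
[6,7] 'b'=='b' → l++,r--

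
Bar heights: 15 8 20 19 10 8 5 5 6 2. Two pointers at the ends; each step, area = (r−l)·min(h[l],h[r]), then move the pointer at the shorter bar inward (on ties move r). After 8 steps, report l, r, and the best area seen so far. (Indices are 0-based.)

l=2, r=3, best area=48

[0,9] min(15,2)*9=18 best=18 * → r--
[0,8] min(15,6)*8=48 best=48 * → r--
[0,7] min(15,5)*7=35 best=48 → r--
[0,6] min(15,5)*6=30 best=48 → r--
[0,5] min(15,8)*5=40 best=48 → r--
[0,4] min(15,10)*4=40 best=48 → r--
[0,3] min(15,19)*3=45 best=48 → l++
[1,3] min(8,19)*2=16 best=48 → l++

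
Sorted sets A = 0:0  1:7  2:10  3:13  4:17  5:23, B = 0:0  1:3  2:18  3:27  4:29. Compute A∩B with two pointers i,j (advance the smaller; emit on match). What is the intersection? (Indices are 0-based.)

i=0 j=0: 0==0 emit, i++,j++
i=1 j=1: 7>3, j++
i=1 j=2: 7<18, i++
i=2 j=2: 10<18, i++
i=3 j=2: 13<18, i++
i=4 j=2: 17<18, i++
i=5 j=2: 23>18, j++
i=5 j=3: 23<27, i++

intersection = [0]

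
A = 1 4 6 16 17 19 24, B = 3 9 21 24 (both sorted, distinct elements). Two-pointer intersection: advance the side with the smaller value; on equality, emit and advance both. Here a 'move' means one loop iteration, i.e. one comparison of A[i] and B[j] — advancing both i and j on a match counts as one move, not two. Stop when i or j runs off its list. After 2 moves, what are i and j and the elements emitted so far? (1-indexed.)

i=2, j=2, emitted=[]

[i=1,j=1] 1<3 → i++
[i=2,j=1] 4>3 → j++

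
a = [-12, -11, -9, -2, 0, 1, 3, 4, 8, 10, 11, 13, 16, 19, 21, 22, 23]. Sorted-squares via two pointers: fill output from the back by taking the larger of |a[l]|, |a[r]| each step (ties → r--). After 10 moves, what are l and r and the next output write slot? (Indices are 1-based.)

l=1 r=17: |-12|<=|23| out[17]=529, r--
l=1 r=16: |-12|<=|22| out[16]=484, r--
l=1 r=15: |-12|<=|21| out[15]=441, r--
l=1 r=14: |-12|<=|19| out[14]=361, r--
l=1 r=13: |-12|<=|16| out[13]=256, r--
l=1 r=12: |-12|<=|13| out[12]=169, r--
l=1 r=11: |-12|>|11| out[11]=144, l++
l=2 r=11: |-11|<=|11| out[10]=121, r--
l=2 r=10: |-11|>|10| out[9]=121, l++
l=3 r=10: |-9|<=|10| out[8]=100, r--

l=3, r=9, next write slot=7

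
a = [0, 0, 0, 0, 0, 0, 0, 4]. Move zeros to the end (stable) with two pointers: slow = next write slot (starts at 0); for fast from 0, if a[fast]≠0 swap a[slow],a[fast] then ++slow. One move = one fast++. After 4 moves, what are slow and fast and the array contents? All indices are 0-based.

slow=0, fast=4, a=[0, 0, 0, 0, 0, 0, 0, 4]

(s=0,f=0) a[fast]=0 → fast++
(s=0,f=1) a[fast]=0 → fast++
(s=0,f=2) a[fast]=0 → fast++
(s=0,f=3) a[fast]=0 → fast++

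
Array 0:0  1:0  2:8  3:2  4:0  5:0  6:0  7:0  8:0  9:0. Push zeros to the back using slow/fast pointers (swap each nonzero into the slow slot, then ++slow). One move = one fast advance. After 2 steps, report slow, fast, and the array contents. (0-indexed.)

slow=0, fast=2, a=[0, 0, 8, 2, 0, 0, 0, 0, 0, 0]

(s=0,f=0) a[fast]=0 → fast++
(s=0,f=1) a[fast]=0 → fast++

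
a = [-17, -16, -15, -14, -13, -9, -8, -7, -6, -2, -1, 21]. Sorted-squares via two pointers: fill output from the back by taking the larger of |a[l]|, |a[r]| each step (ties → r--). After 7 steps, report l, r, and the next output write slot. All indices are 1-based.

l=1 r=12: |-17|<=|21| out[12]=441, r--
l=1 r=11: |-17|>|-1| out[11]=289, l++
l=2 r=11: |-16|>|-1| out[10]=256, l++
l=3 r=11: |-15|>|-1| out[9]=225, l++
l=4 r=11: |-14|>|-1| out[8]=196, l++
l=5 r=11: |-13|>|-1| out[7]=169, l++
l=6 r=11: |-9|>|-1| out[6]=81, l++

l=7, r=11, next write slot=5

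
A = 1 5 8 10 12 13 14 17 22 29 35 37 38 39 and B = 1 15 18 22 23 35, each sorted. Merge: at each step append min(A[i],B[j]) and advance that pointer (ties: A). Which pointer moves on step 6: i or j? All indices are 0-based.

[i=0,j=0] A[i]=1<=B[j]=1 take 1 → i++
[i=1,j=0] A[i]=5>B[j]=1 take 1 → j++
[i=1,j=1] A[i]=5<=B[j]=15 take 5 → i++
[i=2,j=1] A[i]=8<=B[j]=15 take 8 → i++
[i=3,j=1] A[i]=10<=B[j]=15 take 10 → i++
[i=4,j=1] A[i]=12<=B[j]=15 take 12 → i++

i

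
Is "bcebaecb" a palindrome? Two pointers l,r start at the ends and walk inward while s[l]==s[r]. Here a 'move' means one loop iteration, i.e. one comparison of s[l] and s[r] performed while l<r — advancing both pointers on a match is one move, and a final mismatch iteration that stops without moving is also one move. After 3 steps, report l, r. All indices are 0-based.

l=0 r=7: 'b'=='b', l++,r--
l=1 r=6: 'c'=='c', l++,r--
l=2 r=5: 'e'=='e', l++,r--

l=3, r=4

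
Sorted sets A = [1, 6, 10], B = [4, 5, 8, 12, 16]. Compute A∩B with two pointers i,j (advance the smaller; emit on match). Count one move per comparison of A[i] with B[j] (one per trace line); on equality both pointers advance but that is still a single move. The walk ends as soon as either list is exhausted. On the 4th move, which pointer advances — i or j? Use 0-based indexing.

i=0 j=0: 1<4, i++
i=1 j=0: 6>4, j++
i=1 j=1: 6>5, j++
i=1 j=2: 6<8, i++

i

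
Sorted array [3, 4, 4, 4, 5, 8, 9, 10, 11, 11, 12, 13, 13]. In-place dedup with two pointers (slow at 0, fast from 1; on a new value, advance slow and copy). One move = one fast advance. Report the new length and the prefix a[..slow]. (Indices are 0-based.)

slow=0 fast=1: a[fast]=4≠a[slow]=3 write a[1]=4, slow++,fast++
slow=1 fast=2: a[fast]=4=a[slow] dup, fast++
slow=1 fast=3: a[fast]=4=a[slow] dup, fast++
slow=1 fast=4: a[fast]=5≠a[slow]=4 write a[2]=5, slow++,fast++
slow=2 fast=5: a[fast]=8≠a[slow]=5 write a[3]=8, slow++,fast++
slow=3 fast=6: a[fast]=9≠a[slow]=8 write a[4]=9, slow++,fast++
slow=4 fast=7: a[fast]=10≠a[slow]=9 write a[5]=10, slow++,fast++
slow=5 fast=8: a[fast]=11≠a[slow]=10 write a[6]=11, slow++,fast++
slow=6 fast=9: a[fast]=11=a[slow] dup, fast++
slow=6 fast=10: a[fast]=12≠a[slow]=11 write a[7]=12, slow++,fast++
slow=7 fast=11: a[fast]=13≠a[slow]=12 write a[8]=13, slow++,fast++
slow=8 fast=12: a[fast]=13=a[slow] dup, fast++

length 9; prefix = [3, 4, 5, 8, 9, 10, 11, 12, 13]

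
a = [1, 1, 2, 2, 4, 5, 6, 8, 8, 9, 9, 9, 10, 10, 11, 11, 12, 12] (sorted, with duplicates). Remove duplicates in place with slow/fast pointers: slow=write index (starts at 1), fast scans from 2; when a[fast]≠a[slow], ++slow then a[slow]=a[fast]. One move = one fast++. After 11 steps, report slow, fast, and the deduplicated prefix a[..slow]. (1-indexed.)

slow=7, fast=13, prefix=[1, 2, 4, 5, 6, 8, 9]

slow=1 fast=2: a[fast]=1=a[slow] dup, fast++
slow=1 fast=3: a[fast]=2≠a[slow]=1 write a[2]=2, slow++,fast++
slow=2 fast=4: a[fast]=2=a[slow] dup, fast++
slow=2 fast=5: a[fast]=4≠a[slow]=2 write a[3]=4, slow++,fast++
slow=3 fast=6: a[fast]=5≠a[slow]=4 write a[4]=5, slow++,fast++
slow=4 fast=7: a[fast]=6≠a[slow]=5 write a[5]=6, slow++,fast++
slow=5 fast=8: a[fast]=8≠a[slow]=6 write a[6]=8, slow++,fast++
slow=6 fast=9: a[fast]=8=a[slow] dup, fast++
slow=6 fast=10: a[fast]=9≠a[slow]=8 write a[7]=9, slow++,fast++
slow=7 fast=11: a[fast]=9=a[slow] dup, fast++
slow=7 fast=12: a[fast]=9=a[slow] dup, fast++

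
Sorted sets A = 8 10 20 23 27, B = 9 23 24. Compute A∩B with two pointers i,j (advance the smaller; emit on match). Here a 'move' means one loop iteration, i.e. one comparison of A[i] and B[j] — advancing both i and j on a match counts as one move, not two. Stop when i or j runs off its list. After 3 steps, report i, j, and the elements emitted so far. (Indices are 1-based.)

i=3, j=2, emitted=[]

[i=1,j=1] 8<9 → i++
[i=2,j=1] 10>9 → j++
[i=2,j=2] 10<23 → i++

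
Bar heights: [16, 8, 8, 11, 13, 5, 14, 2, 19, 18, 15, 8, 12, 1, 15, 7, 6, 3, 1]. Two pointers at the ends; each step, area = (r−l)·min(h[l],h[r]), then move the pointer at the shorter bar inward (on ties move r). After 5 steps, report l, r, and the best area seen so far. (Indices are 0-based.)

l=0, r=13, best area=210

[0,18] min(16,1)*18=18 best=18 * → r--
[0,17] min(16,3)*17=51 best=51 * → r--
[0,16] min(16,6)*16=96 best=96 * → r--
[0,15] min(16,7)*15=105 best=105 * → r--
[0,14] min(16,15)*14=210 best=210 * → r--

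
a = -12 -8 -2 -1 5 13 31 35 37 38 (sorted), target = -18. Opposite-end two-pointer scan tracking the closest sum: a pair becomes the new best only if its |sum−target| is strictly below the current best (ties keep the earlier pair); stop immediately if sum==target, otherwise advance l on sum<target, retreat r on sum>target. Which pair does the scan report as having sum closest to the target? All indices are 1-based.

pair (-12, -8) with sum -20 (|Δ|=2)

[1,10] -12+38=26 d=44 * → r--
[1,9] -12+37=25 d=43 * → r--
[1,8] -12+35=23 d=41 * → r--
[1,7] -12+31=19 d=37 * → r--
[1,6] -12+13=1 d=19 * → r--
[1,5] -12+5=-7 d=11 * → r--
[1,4] -12+-1=-13 d=5 * → r--
[1,3] -12+-2=-14 d=4 * → r--
[1,2] -12+-8=-20 d=2 * → l++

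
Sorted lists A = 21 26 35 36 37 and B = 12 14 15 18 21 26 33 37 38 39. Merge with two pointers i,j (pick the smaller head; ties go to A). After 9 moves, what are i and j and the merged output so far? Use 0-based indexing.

[i=0,j=0] A[i]=21>B[j]=12 take 12 → j++
[i=0,j=1] A[i]=21>B[j]=14 take 14 → j++
[i=0,j=2] A[i]=21>B[j]=15 take 15 → j++
[i=0,j=3] A[i]=21>B[j]=18 take 18 → j++
[i=0,j=4] A[i]=21<=B[j]=21 take 21 → i++
[i=1,j=4] A[i]=26>B[j]=21 take 21 → j++
[i=1,j=5] A[i]=26<=B[j]=26 take 26 → i++
[i=2,j=5] A[i]=35>B[j]=26 take 26 → j++
[i=2,j=6] A[i]=35>B[j]=33 take 33 → j++

i=2, j=7, merged so far=[12, 14, 15, 18, 21, 21, 26, 26, 33]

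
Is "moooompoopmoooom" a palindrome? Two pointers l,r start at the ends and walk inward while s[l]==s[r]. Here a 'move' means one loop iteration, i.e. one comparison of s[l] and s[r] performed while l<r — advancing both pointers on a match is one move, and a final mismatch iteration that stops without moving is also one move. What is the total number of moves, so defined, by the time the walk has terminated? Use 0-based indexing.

8 moves

[0,15] 'm'=='m' → l++,r--
[1,14] 'o'=='o' → l++,r--
[2,13] 'o'=='o' → l++,r--
[3,12] 'o'=='o' → l++,r--
[4,11] 'o'=='o' → l++,r--
[5,10] 'm'=='m' → l++,r--
[6,9] 'p'=='p' → l++,r--
[7,8] 'o'=='o' → l++,r--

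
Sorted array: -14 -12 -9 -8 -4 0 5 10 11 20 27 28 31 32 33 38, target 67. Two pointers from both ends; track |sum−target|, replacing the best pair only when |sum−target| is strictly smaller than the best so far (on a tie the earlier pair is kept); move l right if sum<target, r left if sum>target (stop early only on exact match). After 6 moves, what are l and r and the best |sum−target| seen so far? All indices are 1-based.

l=7, r=16, best |Δ|=29

[1,16] -14+38=24 d=43 * → l++
[2,16] -12+38=26 d=41 * → l++
[3,16] -9+38=29 d=38 * → l++
[4,16] -8+38=30 d=37 * → l++
[5,16] -4+38=34 d=33 * → l++
[6,16] 0+38=38 d=29 * → l++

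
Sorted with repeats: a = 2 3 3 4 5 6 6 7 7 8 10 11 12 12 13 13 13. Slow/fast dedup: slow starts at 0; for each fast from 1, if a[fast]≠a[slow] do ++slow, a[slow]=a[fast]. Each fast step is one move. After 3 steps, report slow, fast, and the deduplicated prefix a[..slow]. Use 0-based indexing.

slow=2, fast=4, prefix=[2, 3, 4]

slow=0 fast=1: a[fast]=3≠a[slow]=2 write a[1]=3, slow++,fast++
slow=1 fast=2: a[fast]=3=a[slow] dup, fast++
slow=1 fast=3: a[fast]=4≠a[slow]=3 write a[2]=4, slow++,fast++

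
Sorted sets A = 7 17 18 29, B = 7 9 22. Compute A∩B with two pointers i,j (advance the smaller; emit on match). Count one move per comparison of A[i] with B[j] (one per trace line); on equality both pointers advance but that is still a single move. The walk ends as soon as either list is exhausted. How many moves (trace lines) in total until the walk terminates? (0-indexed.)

i=0 j=0: 7==7 emit, i++,j++
i=1 j=1: 17>9, j++
i=1 j=2: 17<22, i++
i=2 j=2: 18<22, i++
i=3 j=2: 29>22, j++

5 moves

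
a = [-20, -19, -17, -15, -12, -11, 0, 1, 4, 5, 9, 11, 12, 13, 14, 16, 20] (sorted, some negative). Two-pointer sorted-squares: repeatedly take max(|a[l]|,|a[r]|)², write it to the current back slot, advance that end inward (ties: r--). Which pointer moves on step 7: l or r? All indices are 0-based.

r

[0,16] |-20|<=|20| out[16]=400 → r--
[0,15] |-20|>|16| out[15]=400 → l++
[1,15] |-19|>|16| out[14]=361 → l++
[2,15] |-17|>|16| out[13]=289 → l++
[3,15] |-15|<=|16| out[12]=256 → r--
[3,14] |-15|>|14| out[11]=225 → l++
[4,14] |-12|<=|14| out[10]=196 → r--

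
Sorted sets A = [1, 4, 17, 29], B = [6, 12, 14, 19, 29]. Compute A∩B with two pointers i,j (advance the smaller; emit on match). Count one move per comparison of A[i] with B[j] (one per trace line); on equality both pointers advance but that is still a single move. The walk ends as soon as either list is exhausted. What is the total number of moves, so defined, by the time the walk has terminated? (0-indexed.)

i=0 j=0: 1<6, i++
i=1 j=0: 4<6, i++
i=2 j=0: 17>6, j++
i=2 j=1: 17>12, j++
i=2 j=2: 17>14, j++
i=2 j=3: 17<19, i++
i=3 j=3: 29>19, j++
i=3 j=4: 29==29 emit, i++,j++

8 moves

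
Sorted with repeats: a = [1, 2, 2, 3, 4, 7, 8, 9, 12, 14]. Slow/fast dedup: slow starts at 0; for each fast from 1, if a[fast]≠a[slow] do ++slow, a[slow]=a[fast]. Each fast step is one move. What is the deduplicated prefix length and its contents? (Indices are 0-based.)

length 9; prefix = [1, 2, 3, 4, 7, 8, 9, 12, 14]

slow=0 fast=1: a[fast]=2≠a[slow]=1 write a[1]=2, slow++,fast++
slow=1 fast=2: a[fast]=2=a[slow] dup, fast++
slow=1 fast=3: a[fast]=3≠a[slow]=2 write a[2]=3, slow++,fast++
slow=2 fast=4: a[fast]=4≠a[slow]=3 write a[3]=4, slow++,fast++
slow=3 fast=5: a[fast]=7≠a[slow]=4 write a[4]=7, slow++,fast++
slow=4 fast=6: a[fast]=8≠a[slow]=7 write a[5]=8, slow++,fast++
slow=5 fast=7: a[fast]=9≠a[slow]=8 write a[6]=9, slow++,fast++
slow=6 fast=8: a[fast]=12≠a[slow]=9 write a[7]=12, slow++,fast++
slow=7 fast=9: a[fast]=14≠a[slow]=12 write a[8]=14, slow++,fast++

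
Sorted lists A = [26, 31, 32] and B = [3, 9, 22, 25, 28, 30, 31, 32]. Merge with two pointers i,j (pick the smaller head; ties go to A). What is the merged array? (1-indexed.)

[3, 9, 22, 25, 26, 28, 30, 31, 31, 32, 32]

i=1 j=1: A[i]=26>B[j]=3 take 3, j++
i=1 j=2: A[i]=26>B[j]=9 take 9, j++
i=1 j=3: A[i]=26>B[j]=22 take 22, j++
i=1 j=4: A[i]=26>B[j]=25 take 25, j++
i=1 j=5: A[i]=26<=B[j]=28 take 26, i++
i=2 j=5: A[i]=31>B[j]=28 take 28, j++
i=2 j=6: A[i]=31>B[j]=30 take 30, j++
i=2 j=7: A[i]=31<=B[j]=31 take 31, i++
i=3 j=7: A[i]=32>B[j]=31 take 31, j++
i=3 j=8: A[i]=32<=B[j]=32 take 32, i++
i=4 j=8: A done, take B[j]=32, j++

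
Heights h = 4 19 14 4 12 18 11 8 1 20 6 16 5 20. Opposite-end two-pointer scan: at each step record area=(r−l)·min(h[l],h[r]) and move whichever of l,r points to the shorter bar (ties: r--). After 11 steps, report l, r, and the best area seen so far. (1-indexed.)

l=10, r=12, best area=228

l=1 r=14: min(4,20)*13=52 best=52 *, l++
l=2 r=14: min(19,20)*12=228 best=228 *, l++
l=3 r=14: min(14,20)*11=154 best=228, l++
l=4 r=14: min(4,20)*10=40 best=228, l++
l=5 r=14: min(12,20)*9=108 best=228, l++
l=6 r=14: min(18,20)*8=144 best=228, l++
l=7 r=14: min(11,20)*7=77 best=228, l++
l=8 r=14: min(8,20)*6=48 best=228, l++
l=9 r=14: min(1,20)*5=5 best=228, l++
l=10 r=14: min(20,20)*4=80 best=228, r--
l=10 r=13: min(20,5)*3=15 best=228, r--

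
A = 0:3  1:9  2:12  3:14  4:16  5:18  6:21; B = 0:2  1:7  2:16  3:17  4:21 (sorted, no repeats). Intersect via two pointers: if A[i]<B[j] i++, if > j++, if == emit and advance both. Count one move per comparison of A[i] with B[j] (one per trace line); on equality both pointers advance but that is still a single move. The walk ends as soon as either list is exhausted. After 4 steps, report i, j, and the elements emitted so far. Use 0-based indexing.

i=2, j=2, emitted=[]

i=0 j=0: 3>2, j++
i=0 j=1: 3<7, i++
i=1 j=1: 9>7, j++
i=1 j=2: 9<16, i++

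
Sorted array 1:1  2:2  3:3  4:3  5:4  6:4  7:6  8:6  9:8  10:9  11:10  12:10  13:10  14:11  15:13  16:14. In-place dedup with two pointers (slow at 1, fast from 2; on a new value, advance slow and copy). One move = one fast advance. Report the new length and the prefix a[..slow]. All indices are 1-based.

slow=1 fast=2: a[fast]=2≠a[slow]=1 write a[2]=2, slow++,fast++
slow=2 fast=3: a[fast]=3≠a[slow]=2 write a[3]=3, slow++,fast++
slow=3 fast=4: a[fast]=3=a[slow] dup, fast++
slow=3 fast=5: a[fast]=4≠a[slow]=3 write a[4]=4, slow++,fast++
slow=4 fast=6: a[fast]=4=a[slow] dup, fast++
slow=4 fast=7: a[fast]=6≠a[slow]=4 write a[5]=6, slow++,fast++
slow=5 fast=8: a[fast]=6=a[slow] dup, fast++
slow=5 fast=9: a[fast]=8≠a[slow]=6 write a[6]=8, slow++,fast++
slow=6 fast=10: a[fast]=9≠a[slow]=8 write a[7]=9, slow++,fast++
slow=7 fast=11: a[fast]=10≠a[slow]=9 write a[8]=10, slow++,fast++
slow=8 fast=12: a[fast]=10=a[slow] dup, fast++
slow=8 fast=13: a[fast]=10=a[slow] dup, fast++
slow=8 fast=14: a[fast]=11≠a[slow]=10 write a[9]=11, slow++,fast++
slow=9 fast=15: a[fast]=13≠a[slow]=11 write a[10]=13, slow++,fast++
slow=10 fast=16: a[fast]=14≠a[slow]=13 write a[11]=14, slow++,fast++

length 11; prefix = [1, 2, 3, 4, 6, 8, 9, 10, 11, 13, 14]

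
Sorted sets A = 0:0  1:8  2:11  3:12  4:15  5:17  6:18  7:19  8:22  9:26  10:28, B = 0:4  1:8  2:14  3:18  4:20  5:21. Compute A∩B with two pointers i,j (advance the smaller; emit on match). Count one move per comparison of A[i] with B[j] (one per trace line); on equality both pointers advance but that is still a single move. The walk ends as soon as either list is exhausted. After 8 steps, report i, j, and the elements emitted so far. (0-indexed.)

[i=0,j=0] 0<4 → i++
[i=1,j=0] 8>4 → j++
[i=1,j=1] 8==8 emit → i++,j++
[i=2,j=2] 11<14 → i++
[i=3,j=2] 12<14 → i++
[i=4,j=2] 15>14 → j++
[i=4,j=3] 15<18 → i++
[i=5,j=3] 17<18 → i++

i=6, j=3, emitted=[8]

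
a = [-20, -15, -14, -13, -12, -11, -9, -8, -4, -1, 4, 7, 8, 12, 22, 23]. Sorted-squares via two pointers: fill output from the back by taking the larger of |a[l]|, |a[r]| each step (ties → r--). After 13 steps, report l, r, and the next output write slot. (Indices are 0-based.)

[0,15] |-20|<=|23| out[15]=529 → r--
[0,14] |-20|<=|22| out[14]=484 → r--
[0,13] |-20|>|12| out[13]=400 → l++
[1,13] |-15|>|12| out[12]=225 → l++
[2,13] |-14|>|12| out[11]=196 → l++
[3,13] |-13|>|12| out[10]=169 → l++
[4,13] |-12|<=|12| out[9]=144 → r--
[4,12] |-12|>|8| out[8]=144 → l++
[5,12] |-11|>|8| out[7]=121 → l++
[6,12] |-9|>|8| out[6]=81 → l++
[7,12] |-8|<=|8| out[5]=64 → r--
[7,11] |-8|>|7| out[4]=64 → l++
[8,11] |-4|<=|7| out[3]=49 → r--

l=8, r=10, next write slot=2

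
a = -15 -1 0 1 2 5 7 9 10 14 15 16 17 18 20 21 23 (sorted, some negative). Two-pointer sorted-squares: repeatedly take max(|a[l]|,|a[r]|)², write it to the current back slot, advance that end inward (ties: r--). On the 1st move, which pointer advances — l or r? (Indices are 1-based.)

l=1 r=17: |-15|<=|23| out[17]=529, r--

r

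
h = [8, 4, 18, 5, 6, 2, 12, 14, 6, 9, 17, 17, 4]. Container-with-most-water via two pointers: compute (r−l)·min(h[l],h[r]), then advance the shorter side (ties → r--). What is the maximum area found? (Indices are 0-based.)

max area = 153

l=0 r=12: min(8,4)*12=48 best=48 *, r--
l=0 r=11: min(8,17)*11=88 best=88 *, l++
l=1 r=11: min(4,17)*10=40 best=88, l++
l=2 r=11: min(18,17)*9=153 best=153 *, r--
l=2 r=10: min(18,17)*8=136 best=153, r--
l=2 r=9: min(18,9)*7=63 best=153, r--
l=2 r=8: min(18,6)*6=36 best=153, r--
l=2 r=7: min(18,14)*5=70 best=153, r--
l=2 r=6: min(18,12)*4=48 best=153, r--
l=2 r=5: min(18,2)*3=6 best=153, r--
l=2 r=4: min(18,6)*2=12 best=153, r--
l=2 r=3: min(18,5)*1=5 best=153, r--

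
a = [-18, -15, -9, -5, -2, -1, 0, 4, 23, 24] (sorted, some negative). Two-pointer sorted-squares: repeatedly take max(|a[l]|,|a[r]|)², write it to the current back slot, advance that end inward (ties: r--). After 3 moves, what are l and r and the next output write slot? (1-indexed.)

l=2, r=8, next write slot=7

[1,10] |-18|<=|24| out[10]=576 → r--
[1,9] |-18|<=|23| out[9]=529 → r--
[1,8] |-18|>|4| out[8]=324 → l++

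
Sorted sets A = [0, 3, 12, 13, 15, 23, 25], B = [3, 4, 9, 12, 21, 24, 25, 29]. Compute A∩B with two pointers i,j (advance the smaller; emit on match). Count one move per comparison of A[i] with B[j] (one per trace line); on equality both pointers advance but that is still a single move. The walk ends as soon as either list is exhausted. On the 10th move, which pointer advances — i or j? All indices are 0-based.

[i=0,j=0] 0<3 → i++
[i=1,j=0] 3==3 emit → i++,j++
[i=2,j=1] 12>4 → j++
[i=2,j=2] 12>9 → j++
[i=2,j=3] 12==12 emit → i++,j++
[i=3,j=4] 13<21 → i++
[i=4,j=4] 15<21 → i++
[i=5,j=4] 23>21 → j++
[i=5,j=5] 23<24 → i++
[i=6,j=5] 25>24 → j++

j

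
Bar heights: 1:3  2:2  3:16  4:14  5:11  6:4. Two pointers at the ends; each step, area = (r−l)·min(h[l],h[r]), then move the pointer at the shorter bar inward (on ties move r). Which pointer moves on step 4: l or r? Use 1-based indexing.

[1,6] min(3,4)*5=15 best=15 * → l++
[2,6] min(2,4)*4=8 best=15 → l++
[3,6] min(16,4)*3=12 best=15 → r--
[3,5] min(16,11)*2=22 best=22 * → r--

r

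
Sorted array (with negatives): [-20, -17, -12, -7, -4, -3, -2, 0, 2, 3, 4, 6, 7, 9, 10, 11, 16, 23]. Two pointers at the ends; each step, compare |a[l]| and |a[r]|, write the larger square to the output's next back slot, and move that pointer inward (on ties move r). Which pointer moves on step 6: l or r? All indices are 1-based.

r

l=1 r=18: |-20|<=|23| out[18]=529, r--
l=1 r=17: |-20|>|16| out[17]=400, l++
l=2 r=17: |-17|>|16| out[16]=289, l++
l=3 r=17: |-12|<=|16| out[15]=256, r--
l=3 r=16: |-12|>|11| out[14]=144, l++
l=4 r=16: |-7|<=|11| out[13]=121, r--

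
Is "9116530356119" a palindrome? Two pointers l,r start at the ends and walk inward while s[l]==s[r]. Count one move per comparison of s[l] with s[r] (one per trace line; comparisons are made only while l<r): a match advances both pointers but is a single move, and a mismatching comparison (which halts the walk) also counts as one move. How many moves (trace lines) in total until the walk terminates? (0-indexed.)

[0,12] '9'=='9' → l++,r--
[1,11] '1'=='1' → l++,r--
[2,10] '1'=='1' → l++,r--
[3,9] '6'=='6' → l++,r--
[4,8] '5'=='5' → l++,r--
[5,7] '3'=='3' → l++,r--

6 moves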